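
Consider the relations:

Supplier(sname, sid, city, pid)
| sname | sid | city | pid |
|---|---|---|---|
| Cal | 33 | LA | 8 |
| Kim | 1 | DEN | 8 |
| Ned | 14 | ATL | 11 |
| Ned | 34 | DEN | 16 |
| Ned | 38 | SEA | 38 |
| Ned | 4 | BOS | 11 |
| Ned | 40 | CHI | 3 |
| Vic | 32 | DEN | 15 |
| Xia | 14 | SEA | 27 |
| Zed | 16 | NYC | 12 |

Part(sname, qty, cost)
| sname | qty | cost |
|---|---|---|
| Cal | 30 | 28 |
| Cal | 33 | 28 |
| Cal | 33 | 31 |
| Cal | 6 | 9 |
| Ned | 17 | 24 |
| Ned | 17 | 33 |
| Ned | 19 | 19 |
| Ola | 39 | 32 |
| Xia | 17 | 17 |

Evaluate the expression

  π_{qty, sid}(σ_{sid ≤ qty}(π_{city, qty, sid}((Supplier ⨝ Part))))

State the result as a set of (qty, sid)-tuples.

{(17, 14), (17, 4), (19, 14), (19, 4), (33, 33)}

Natural join on sname: {(Cal, 33, LA, 8, 30, 28), (Cal, 33, LA, 8, 33, 28), (Cal, 33, LA, 8, 33, 31), (Cal, 33, LA, 8, 6, 9), (Ned, 14, ATL, 11, 17, 24), (Ned, 14, ATL, 11, 17, 33), (Ned, 14, ATL, 11, 19, 19), (Ned, 34, DEN, 16, 17, 24), (Ned, 34, DEN, 16, 17, 33), (Ned, 34, DEN, 16, 19, 19), (Ned, 38, SEA, 38, 17, 24), (Ned, 38, SEA, 38, 17, 33), (Ned, 38, SEA, 38, 19, 19), (Ned, 4, BOS, 11, 17, 24), (Ned, 4, BOS, 11, 17, 33), (Ned, 4, BOS, 11, 19, 19), (Ned, 40, CHI, 3, 17, 24), (Ned, 40, CHI, 3, 17, 33), (Ned, 40, CHI, 3, 19, 19), (Xia, 14, SEA, 27, 17, 17)}
π_{city, qty, sid} gives {(ATL, 17, 14), (ATL, 19, 14), (BOS, 17, 4), (BOS, 19, 4), (CHI, 17, 40), (CHI, 19, 40), (DEN, 17, 34), (DEN, 19, 34), (LA, 30, 33), (LA, 33, 33), (LA, 6, 33), (SEA, 17, 14), (SEA, 17, 38), (SEA, 19, 38)} (6 duplicate(s) eliminated).
σ[sid ≤ qty]: keep tuples satisfying sid ≤ qty → {(ATL, 17, 14), (ATL, 19, 14), (BOS, 17, 4), (BOS, 19, 4), (LA, 33, 33), (SEA, 17, 14)}
π_{qty, sid} gives {(17, 14), (17, 4), (19, 14), (19, 4), (33, 33)} (1 duplicate(s) eliminated).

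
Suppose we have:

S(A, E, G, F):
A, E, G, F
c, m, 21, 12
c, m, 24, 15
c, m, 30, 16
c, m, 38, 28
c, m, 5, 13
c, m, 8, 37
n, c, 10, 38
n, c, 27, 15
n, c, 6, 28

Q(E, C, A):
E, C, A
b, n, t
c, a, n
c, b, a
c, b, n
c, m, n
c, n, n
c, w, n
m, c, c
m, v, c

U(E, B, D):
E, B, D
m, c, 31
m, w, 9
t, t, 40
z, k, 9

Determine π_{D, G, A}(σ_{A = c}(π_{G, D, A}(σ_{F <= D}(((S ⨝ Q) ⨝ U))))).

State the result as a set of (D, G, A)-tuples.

{(31, 21, c), (31, 24, c), (31, 30, c), (31, 38, c), (31, 5, c)}

Joining S and Q on A, E yields {(c, m, 21, 12, c), (c, m, 21, 12, v), (c, m, 24, 15, c), (c, m, 24, 15, v), (c, m, 30, 16, c), (c, m, 30, 16, v), (c, m, 38, 28, c), (c, m, 38, 28, v), (c, m, 5, 13, c), (c, m, 5, 13, v), (c, m, 8, 37, c), (c, m, 8, 37, v), (n, c, 10, 38, a), (n, c, 10, 38, b), (n, c, 10, 38, m), (n, c, 10, 38, n), (n, c, 10, 38, w), (n, c, 27, 15, a), (n, c, 27, 15, b), (n, c, 27, 15, m), (n, c, 27, 15, n), (n, c, 27, 15, w), (n, c, 6, 28, a), (n, c, 6, 28, b), (n, c, 6, 28, m), (n, c, 6, 28, n), (n, c, 6, 28, w)}.
Joining (S ⨝ Q) and U on E yields {(c, m, 21, 12, c, c, 31), (c, m, 21, 12, c, w, 9), (c, m, 21, 12, v, c, 31), (c, m, 21, 12, v, w, 9), (c, m, 24, 15, c, c, 31), (c, m, 24, 15, c, w, 9), (c, m, 24, 15, v, c, 31), (c, m, 24, 15, v, w, 9), (c, m, 30, 16, c, c, 31), (c, m, 30, 16, c, w, 9), (c, m, 30, 16, v, c, 31), (c, m, 30, 16, v, w, 9), (c, m, 38, 28, c, c, 31), (c, m, 38, 28, c, w, 9), (c, m, 38, 28, v, c, 31), (c, m, 38, 28, v, w, 9), (c, m, 5, 13, c, c, 31), (c, m, 5, 13, c, w, 9), (c, m, 5, 13, v, c, 31), (c, m, 5, 13, v, w, 9), (c, m, 8, 37, c, c, 31), (c, m, 8, 37, c, w, 9), (c, m, 8, 37, v, c, 31), (c, m, 8, 37, v, w, 9)}.
σ[F <= D]: keep tuples satisfying F <= D → {(c, m, 21, 12, c, c, 31), (c, m, 21, 12, v, c, 31), (c, m, 24, 15, c, c, 31), (c, m, 24, 15, v, c, 31), (c, m, 30, 16, c, c, 31), (c, m, 30, 16, v, c, 31), (c, m, 38, 28, c, c, 31), (c, m, 38, 28, v, c, 31), (c, m, 5, 13, c, c, 31), (c, m, 5, 13, v, c, 31)}
Keep only column(s) G, D, A (5 duplicate(s) eliminated): {(21, 31, c), (24, 31, c), (30, 31, c), (38, 31, c), (5, 31, c)}
σ[A = c]: keep tuples satisfying A = c → {(21, 31, c), (24, 31, c), (30, 31, c), (38, 31, c), (5, 31, c)}
Keep only column(s) D, G, A: {(31, 21, c), (31, 24, c), (31, 30, c), (31, 38, c), (31, 5, c)}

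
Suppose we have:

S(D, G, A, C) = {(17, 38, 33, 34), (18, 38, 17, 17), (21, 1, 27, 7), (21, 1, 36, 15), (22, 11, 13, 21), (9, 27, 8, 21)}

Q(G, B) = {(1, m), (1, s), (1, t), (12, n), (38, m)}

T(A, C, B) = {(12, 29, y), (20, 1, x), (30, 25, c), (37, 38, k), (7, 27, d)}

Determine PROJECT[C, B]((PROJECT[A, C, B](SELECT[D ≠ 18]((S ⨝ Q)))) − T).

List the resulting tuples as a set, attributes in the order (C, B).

Joining S and Q on G yields {(17, 38, 33, 34, m), (18, 38, 17, 17, m), (21, 1, 27, 7, m), (21, 1, 27, 7, s), (21, 1, 27, 7, t), (21, 1, 36, 15, m), (21, 1, 36, 15, s), (21, 1, 36, 15, t)}.
Selection D ≠ 18: {(17, 38, 33, 34, m), (21, 1, 27, 7, m), (21, 1, 27, 7, s), (21, 1, 27, 7, t), (21, 1, 36, 15, m), (21, 1, 36, 15, s), (21, 1, 36, 15, t)}
Keep only column(s) A, C, B: {(27, 7, m), (27, 7, s), (27, 7, t), (33, 34, m), (36, 15, m), (36, 15, s), (36, 15, t)}
Taking the difference: {(27, 7, m), (27, 7, s), (27, 7, t), (33, 34, m), (36, 15, m), (36, 15, s), (36, 15, t)}
Keep only column(s) C, B: {(15, m), (15, s), (15, t), (34, m), (7, m), (7, s), (7, t)}

{(15, m), (15, s), (15, t), (34, m), (7, m), (7, s), (7, t)}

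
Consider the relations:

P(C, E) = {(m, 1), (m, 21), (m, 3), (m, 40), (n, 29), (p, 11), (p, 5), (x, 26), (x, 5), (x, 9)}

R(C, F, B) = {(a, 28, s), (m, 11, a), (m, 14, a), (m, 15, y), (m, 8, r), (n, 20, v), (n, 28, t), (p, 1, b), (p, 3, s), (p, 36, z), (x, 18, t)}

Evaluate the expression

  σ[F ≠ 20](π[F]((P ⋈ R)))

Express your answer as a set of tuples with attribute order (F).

{1, 11, 14, 15, 18, 28, 3, 36, 8}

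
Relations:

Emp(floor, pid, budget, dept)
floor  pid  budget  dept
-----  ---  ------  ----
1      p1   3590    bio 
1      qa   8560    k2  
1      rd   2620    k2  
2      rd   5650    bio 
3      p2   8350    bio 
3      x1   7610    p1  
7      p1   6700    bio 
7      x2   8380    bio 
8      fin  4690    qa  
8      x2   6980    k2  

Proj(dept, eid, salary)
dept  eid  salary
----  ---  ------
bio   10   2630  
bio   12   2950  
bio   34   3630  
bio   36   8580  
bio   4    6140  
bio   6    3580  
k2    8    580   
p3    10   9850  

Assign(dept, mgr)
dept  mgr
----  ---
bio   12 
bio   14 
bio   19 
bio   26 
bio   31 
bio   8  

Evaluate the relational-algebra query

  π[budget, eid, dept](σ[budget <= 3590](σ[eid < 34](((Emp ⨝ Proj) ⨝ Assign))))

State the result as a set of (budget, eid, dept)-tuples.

{(3590, 10, bio), (3590, 12, bio), (3590, 4, bio), (3590, 6, bio)}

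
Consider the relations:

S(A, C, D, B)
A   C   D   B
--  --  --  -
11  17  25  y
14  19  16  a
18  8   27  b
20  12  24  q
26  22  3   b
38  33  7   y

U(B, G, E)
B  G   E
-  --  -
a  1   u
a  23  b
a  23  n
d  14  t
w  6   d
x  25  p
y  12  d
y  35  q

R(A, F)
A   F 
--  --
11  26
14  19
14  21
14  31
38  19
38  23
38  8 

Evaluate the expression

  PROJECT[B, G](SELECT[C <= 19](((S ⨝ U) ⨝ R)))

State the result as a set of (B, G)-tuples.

Joining S and U on B yields {(11, 17, 25, y, 12, d), (11, 17, 25, y, 35, q), (14, 19, 16, a, 1, u), (14, 19, 16, a, 23, b), (14, 19, 16, a, 23, n), (38, 33, 7, y, 12, d), (38, 33, 7, y, 35, q)}.
Joining (S ⨝ U) and R on A yields {(11, 17, 25, y, 12, d, 26), (11, 17, 25, y, 35, q, 26), (14, 19, 16, a, 1, u, 19), (14, 19, 16, a, 1, u, 21), (14, 19, 16, a, 1, u, 31), (14, 19, 16, a, 23, b, 19), (14, 19, 16, a, 23, b, 21), (14, 19, 16, a, 23, b, 31), (14, 19, 16, a, 23, n, 19), (14, 19, 16, a, 23, n, 21), (14, 19, 16, a, 23, n, 31), (38, 33, 7, y, 12, d, 19), (38, 33, 7, y, 12, d, 23), (38, 33, 7, y, 12, d, 8), (38, 33, 7, y, 35, q, 19), (38, 33, 7, y, 35, q, 23), (38, 33, 7, y, 35, q, 8)}.
Filtering on C <= 19 leaves {(11, 17, 25, y, 12, d, 26), (11, 17, 25, y, 35, q, 26), (14, 19, 16, a, 1, u, 19), (14, 19, 16, a, 1, u, 21), (14, 19, 16, a, 1, u, 31), (14, 19, 16, a, 23, b, 19), (14, 19, 16, a, 23, b, 21), (14, 19, 16, a, 23, b, 31), (14, 19, 16, a, 23, n, 19), (14, 19, 16, a, 23, n, 21), (14, 19, 16, a, 23, n, 31)}.
Projecting to B, G (7 duplicate(s) eliminated): {(a, 1), (a, 23), (y, 12), (y, 35)}

{(a, 1), (a, 23), (y, 12), (y, 35)}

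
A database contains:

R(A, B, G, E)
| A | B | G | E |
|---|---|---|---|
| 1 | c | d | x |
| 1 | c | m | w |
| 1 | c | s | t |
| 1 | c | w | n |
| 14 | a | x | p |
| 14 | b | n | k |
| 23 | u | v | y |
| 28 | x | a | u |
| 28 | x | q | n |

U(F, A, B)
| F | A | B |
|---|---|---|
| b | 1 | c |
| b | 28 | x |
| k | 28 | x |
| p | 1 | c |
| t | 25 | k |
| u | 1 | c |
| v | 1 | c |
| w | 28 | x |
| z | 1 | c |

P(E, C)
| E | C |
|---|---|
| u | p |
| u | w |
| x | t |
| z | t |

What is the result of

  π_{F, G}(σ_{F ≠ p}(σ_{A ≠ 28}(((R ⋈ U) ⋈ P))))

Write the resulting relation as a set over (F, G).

Joining R and U on A, B yields {(1, c, d, x, b), (1, c, d, x, p), (1, c, d, x, u), (1, c, d, x, v), (1, c, d, x, z), (1, c, m, w, b), (1, c, m, w, p), (1, c, m, w, u), (1, c, m, w, v), (1, c, m, w, z), (1, c, s, t, b), (1, c, s, t, p), (1, c, s, t, u), (1, c, s, t, v), (1, c, s, t, z), (1, c, w, n, b), (1, c, w, n, p), (1, c, w, n, u), (1, c, w, n, v), (1, c, w, n, z), (28, x, a, u, b), (28, x, a, u, k), (28, x, a, u, w), (28, x, q, n, b), (28, x, q, n, k), (28, x, q, n, w)}.
Joining (R ⋈ U) and P on E yields {(1, c, d, x, b, t), (1, c, d, x, p, t), (1, c, d, x, u, t), (1, c, d, x, v, t), (1, c, d, x, z, t), (28, x, a, u, b, p), (28, x, a, u, b, w), (28, x, a, u, k, p), (28, x, a, u, k, w), (28, x, a, u, w, p), (28, x, a, u, w, w)}.
Filtering on A ≠ 28 leaves {(1, c, d, x, b, t), (1, c, d, x, p, t), (1, c, d, x, u, t), (1, c, d, x, v, t), (1, c, d, x, z, t)}.
Filtering on F ≠ p leaves {(1, c, d, x, b, t), (1, c, d, x, u, t), (1, c, d, x, v, t), (1, c, d, x, z, t)}.
π_{F, G} gives {(b, d), (u, d), (v, d), (z, d)}.

{(b, d), (u, d), (v, d), (z, d)}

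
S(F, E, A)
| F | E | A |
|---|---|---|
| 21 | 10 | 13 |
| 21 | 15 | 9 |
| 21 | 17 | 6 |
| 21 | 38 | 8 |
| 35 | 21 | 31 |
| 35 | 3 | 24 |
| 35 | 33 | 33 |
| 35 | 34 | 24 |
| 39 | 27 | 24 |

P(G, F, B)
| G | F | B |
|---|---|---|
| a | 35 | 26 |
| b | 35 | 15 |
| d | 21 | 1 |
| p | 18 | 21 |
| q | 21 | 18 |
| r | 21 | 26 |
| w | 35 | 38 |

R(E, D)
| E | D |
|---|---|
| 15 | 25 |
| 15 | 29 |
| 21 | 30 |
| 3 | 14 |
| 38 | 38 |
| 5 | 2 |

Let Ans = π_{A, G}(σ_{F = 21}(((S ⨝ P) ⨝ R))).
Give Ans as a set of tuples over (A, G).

Natural join on F: {(21, 10, 13, d, 1), (21, 10, 13, q, 18), (21, 10, 13, r, 26), (21, 15, 9, d, 1), (21, 15, 9, q, 18), (21, 15, 9, r, 26), (21, 17, 6, d, 1), (21, 17, 6, q, 18), (21, 17, 6, r, 26), (21, 38, 8, d, 1), (21, 38, 8, q, 18), (21, 38, 8, r, 26), (35, 21, 31, a, 26), (35, 21, 31, b, 15), (35, 21, 31, w, 38), (35, 3, 24, a, 26), (35, 3, 24, b, 15), (35, 3, 24, w, 38), (35, 33, 33, a, 26), (35, 33, 33, b, 15), (35, 33, 33, w, 38), (35, 34, 24, a, 26), (35, 34, 24, b, 15), (35, 34, 24, w, 38)}
Natural join on E: {(21, 15, 9, d, 1, 25), (21, 15, 9, d, 1, 29), (21, 15, 9, q, 18, 25), (21, 15, 9, q, 18, 29), (21, 15, 9, r, 26, 25), (21, 15, 9, r, 26, 29), (21, 38, 8, d, 1, 38), (21, 38, 8, q, 18, 38), (21, 38, 8, r, 26, 38), (35, 21, 31, a, 26, 30), (35, 21, 31, b, 15, 30), (35, 21, 31, w, 38, 30), (35, 3, 24, a, 26, 14), (35, 3, 24, b, 15, 14), (35, 3, 24, w, 38, 14)}
Selection F = 21: {(21, 15, 9, d, 1, 25), (21, 15, 9, d, 1, 29), (21, 15, 9, q, 18, 25), (21, 15, 9, q, 18, 29), (21, 15, 9, r, 26, 25), (21, 15, 9, r, 26, 29), (21, 38, 8, d, 1, 38), (21, 38, 8, q, 18, 38), (21, 38, 8, r, 26, 38)}
Projecting to A, G (3 duplicate(s) eliminated): {(8, d), (8, q), (8, r), (9, d), (9, q), (9, r)}

{(8, d), (8, q), (8, r), (9, d), (9, q), (9, r)}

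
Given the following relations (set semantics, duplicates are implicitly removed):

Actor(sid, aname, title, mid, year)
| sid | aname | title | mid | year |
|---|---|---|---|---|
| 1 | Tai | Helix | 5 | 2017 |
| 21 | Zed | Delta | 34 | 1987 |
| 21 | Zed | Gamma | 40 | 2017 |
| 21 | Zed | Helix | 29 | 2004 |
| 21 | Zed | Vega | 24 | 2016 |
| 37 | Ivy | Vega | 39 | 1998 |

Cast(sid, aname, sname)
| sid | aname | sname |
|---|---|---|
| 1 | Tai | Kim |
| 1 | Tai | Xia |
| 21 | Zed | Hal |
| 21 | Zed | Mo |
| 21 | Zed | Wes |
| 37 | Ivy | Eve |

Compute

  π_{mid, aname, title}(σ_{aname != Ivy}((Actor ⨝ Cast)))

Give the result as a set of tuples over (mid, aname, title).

{(24, Zed, Vega), (29, Zed, Helix), (34, Zed, Delta), (40, Zed, Gamma), (5, Tai, Helix)}

Joining Actor and Cast on sid, aname yields {(1, Tai, Helix, 5, 2017, Kim), (1, Tai, Helix, 5, 2017, Xia), (21, Zed, Delta, 34, 1987, Hal), (21, Zed, Delta, 34, 1987, Mo), (21, Zed, Delta, 34, 1987, Wes), (21, Zed, Gamma, 40, 2017, Hal), (21, Zed, Gamma, 40, 2017, Mo), (21, Zed, Gamma, 40, 2017, Wes), (21, Zed, Helix, 29, 2004, Hal), (21, Zed, Helix, 29, 2004, Mo), (21, Zed, Helix, 29, 2004, Wes), (21, Zed, Vega, 24, 2016, Hal), (21, Zed, Vega, 24, 2016, Mo), (21, Zed, Vega, 24, 2016, Wes), (37, Ivy, Vega, 39, 1998, Eve)}.
Selection aname != Ivy: {(1, Tai, Helix, 5, 2017, Kim), (1, Tai, Helix, 5, 2017, Xia), (21, Zed, Delta, 34, 1987, Hal), (21, Zed, Delta, 34, 1987, Mo), (21, Zed, Delta, 34, 1987, Wes), (21, Zed, Gamma, 40, 2017, Hal), (21, Zed, Gamma, 40, 2017, Mo), (21, Zed, Gamma, 40, 2017, Wes), (21, Zed, Helix, 29, 2004, Hal), (21, Zed, Helix, 29, 2004, Mo), (21, Zed, Helix, 29, 2004, Wes), (21, Zed, Vega, 24, 2016, Hal), (21, Zed, Vega, 24, 2016, Mo), (21, Zed, Vega, 24, 2016, Wes)}
π_{mid, aname, title} gives {(24, Zed, Vega), (29, Zed, Helix), (34, Zed, Delta), (40, Zed, Gamma), (5, Tai, Helix)} (9 duplicate(s) eliminated).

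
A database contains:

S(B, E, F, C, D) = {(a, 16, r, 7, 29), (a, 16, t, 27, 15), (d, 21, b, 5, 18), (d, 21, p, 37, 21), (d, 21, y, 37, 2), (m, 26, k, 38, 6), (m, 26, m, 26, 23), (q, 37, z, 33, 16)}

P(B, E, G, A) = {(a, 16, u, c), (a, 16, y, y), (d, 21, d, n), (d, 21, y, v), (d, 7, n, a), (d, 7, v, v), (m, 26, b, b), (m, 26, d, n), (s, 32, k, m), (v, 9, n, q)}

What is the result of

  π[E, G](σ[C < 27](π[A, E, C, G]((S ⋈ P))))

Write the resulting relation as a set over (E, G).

Natural join on B, E: {(a, 16, r, 7, 29, u, c), (a, 16, r, 7, 29, y, y), (a, 16, t, 27, 15, u, c), (a, 16, t, 27, 15, y, y), (d, 21, b, 5, 18, d, n), (d, 21, b, 5, 18, y, v), (d, 21, p, 37, 21, d, n), (d, 21, p, 37, 21, y, v), (d, 21, y, 37, 2, d, n), (d, 21, y, 37, 2, y, v), (m, 26, k, 38, 6, b, b), (m, 26, k, 38, 6, d, n), (m, 26, m, 26, 23, b, b), (m, 26, m, 26, 23, d, n)}
π_{A, E, C, G} gives {(b, 26, 26, b), (b, 26, 38, b), (c, 16, 27, u), (c, 16, 7, u), (n, 21, 37, d), (n, 21, 5, d), (n, 26, 26, d), (n, 26, 38, d), (v, 21, 37, y), (v, 21, 5, y), (y, 16, 27, y), (y, 16, 7, y)} (2 duplicate(s) eliminated).
Filtering on C < 27 leaves {(b, 26, 26, b), (c, 16, 7, u), (n, 21, 5, d), (n, 26, 26, d), (v, 21, 5, y), (y, 16, 7, y)}.
π_{E, G} gives {(16, u), (16, y), (21, d), (21, y), (26, b), (26, d)}.

{(16, u), (16, y), (21, d), (21, y), (26, b), (26, d)}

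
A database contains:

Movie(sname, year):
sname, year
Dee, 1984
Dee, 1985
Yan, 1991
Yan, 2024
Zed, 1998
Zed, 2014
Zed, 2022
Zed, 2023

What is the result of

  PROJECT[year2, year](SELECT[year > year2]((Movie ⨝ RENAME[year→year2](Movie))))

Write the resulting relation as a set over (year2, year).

{(1984, 1985), (1991, 2024), (1998, 2014), (1998, 2022), (1998, 2023), (2014, 2022), (2014, 2023), (2022, 2023)}

ρ[year→year2]: schema becomes (sname, year2); tuples unchanged.
Movie ⋈ RENAME[year→year2](Movie) (natural join on sname): {(Dee, 1984, 1984), (Dee, 1984, 1985), (Dee, 1985, 1984), (Dee, 1985, 1985), (Yan, 1991, 1991), (Yan, 1991, 2024), (Yan, 2024, 1991), (Yan, 2024, 2024), (Zed, 1998, 1998), (Zed, 1998, 2014), (Zed, 1998, 2022), (Zed, 1998, 2023), (Zed, 2014, 1998), (Zed, 2014, 2014), (Zed, 2014, 2022), (Zed, 2014, 2023), (Zed, 2022, 1998), (Zed, 2022, 2014), (Zed, 2022, 2022), (Zed, 2022, 2023), (Zed, 2023, 1998), (Zed, 2023, 2014), (Zed, 2023, 2022), (Zed, 2023, 2023)}
Filtering on year > year2 leaves {(Dee, 1985, 1984), (Yan, 2024, 1991), (Zed, 2014, 1998), (Zed, 2022, 1998), (Zed, 2022, 2014), (Zed, 2023, 1998), (Zed, 2023, 2014), (Zed, 2023, 2022)}.
π_{year2, year} gives {(1984, 1985), (1991, 2024), (1998, 2014), (1998, 2022), (1998, 2023), (2014, 2022), (2014, 2023), (2022, 2023)}.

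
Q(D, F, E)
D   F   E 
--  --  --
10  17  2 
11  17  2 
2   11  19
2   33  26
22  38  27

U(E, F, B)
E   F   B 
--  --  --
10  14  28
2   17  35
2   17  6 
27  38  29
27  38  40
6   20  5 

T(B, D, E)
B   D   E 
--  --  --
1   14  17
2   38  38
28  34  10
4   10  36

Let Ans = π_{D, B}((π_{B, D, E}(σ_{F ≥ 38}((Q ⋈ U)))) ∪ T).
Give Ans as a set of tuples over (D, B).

Joining Q and U on F, E yields {(10, 17, 2, 35), (10, 17, 2, 6), (11, 17, 2, 35), (11, 17, 2, 6), (22, 38, 27, 29), (22, 38, 27, 40)}.
Selection F ≥ 38: {(22, 38, 27, 29), (22, 38, 27, 40)}
Keep only column(s) B, D, E: {(29, 22, 27), (40, 22, 27)}
Set union of the two operands is {(1, 14, 17), (2, 38, 38), (28, 34, 10), (29, 22, 27), (4, 10, 36), (40, 22, 27)}.
Keep only column(s) D, B: {(10, 4), (14, 1), (22, 29), (22, 40), (34, 28), (38, 2)}

{(10, 4), (14, 1), (22, 29), (22, 40), (34, 28), (38, 2)}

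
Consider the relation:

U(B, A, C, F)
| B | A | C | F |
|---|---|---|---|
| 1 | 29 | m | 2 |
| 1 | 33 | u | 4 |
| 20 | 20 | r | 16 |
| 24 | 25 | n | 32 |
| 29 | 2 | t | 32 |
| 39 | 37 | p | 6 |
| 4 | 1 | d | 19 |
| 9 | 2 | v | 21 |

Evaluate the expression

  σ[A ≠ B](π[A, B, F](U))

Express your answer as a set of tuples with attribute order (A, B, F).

{(1, 4, 19), (2, 29, 32), (2, 9, 21), (25, 24, 32), (29, 1, 2), (33, 1, 4), (37, 39, 6)}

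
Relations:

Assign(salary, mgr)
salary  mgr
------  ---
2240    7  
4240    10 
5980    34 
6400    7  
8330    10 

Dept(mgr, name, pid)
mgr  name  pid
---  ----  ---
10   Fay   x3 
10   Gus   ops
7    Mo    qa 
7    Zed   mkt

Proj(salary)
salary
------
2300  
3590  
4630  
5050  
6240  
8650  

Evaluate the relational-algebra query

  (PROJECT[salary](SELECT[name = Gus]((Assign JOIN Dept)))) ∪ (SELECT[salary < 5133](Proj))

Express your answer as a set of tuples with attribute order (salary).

Assign ⋈ Dept (natural join on mgr): {(2240, 7, Mo, qa), (2240, 7, Zed, mkt), (4240, 10, Fay, x3), (4240, 10, Gus, ops), (6400, 7, Mo, qa), (6400, 7, Zed, mkt), (8330, 10, Fay, x3), (8330, 10, Gus, ops)}
σ[name = Gus]: keep tuples satisfying name = Gus → {(4240, 10, Gus, ops), (8330, 10, Gus, ops)}
π_{salary} gives {4240, 8330}.
σ[salary < 5133]: keep tuples satisfying salary < 5133 → {2300, 3590, 4630, 5050}
Set union of the two operands is {2300, 3590, 4240, 4630, 5050, 8330}.

{2300, 3590, 4240, 4630, 5050, 8330}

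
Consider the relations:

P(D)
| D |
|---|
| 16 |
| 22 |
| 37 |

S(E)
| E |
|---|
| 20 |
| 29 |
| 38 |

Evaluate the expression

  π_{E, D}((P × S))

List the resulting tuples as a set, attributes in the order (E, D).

P × S: Cartesian product, 3·3 = 9 tuples over (D, E).
π[E, D]: project onto (E, D) → {(20, 16), (20, 22), (20, 37), (29, 16), (29, 22), (29, 37), (38, 16), (38, 22), (38, 37)}

{(20, 16), (20, 22), (20, 37), (29, 16), (29, 22), (29, 37), (38, 16), (38, 22), (38, 37)}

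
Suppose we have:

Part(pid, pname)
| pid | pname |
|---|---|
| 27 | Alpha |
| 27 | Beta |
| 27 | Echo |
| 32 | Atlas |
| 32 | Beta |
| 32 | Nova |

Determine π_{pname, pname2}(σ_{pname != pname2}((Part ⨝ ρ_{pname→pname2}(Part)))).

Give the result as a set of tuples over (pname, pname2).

{(Alpha, Beta), (Alpha, Echo), (Atlas, Beta), (Atlas, Nova), (Beta, Alpha), (Beta, Atlas), (Beta, Echo), (Beta, Nova), (Echo, Alpha), (Echo, Beta), (Nova, Atlas), (Nova, Beta)}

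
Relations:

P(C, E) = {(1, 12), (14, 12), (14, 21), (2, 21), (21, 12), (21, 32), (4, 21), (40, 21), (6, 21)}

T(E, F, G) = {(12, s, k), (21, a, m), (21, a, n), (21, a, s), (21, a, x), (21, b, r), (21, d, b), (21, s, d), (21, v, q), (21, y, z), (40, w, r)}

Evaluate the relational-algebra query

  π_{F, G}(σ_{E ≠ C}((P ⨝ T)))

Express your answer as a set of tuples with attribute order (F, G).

Joining P and T on E yields {(1, 12, s, k), (14, 12, s, k), (14, 21, a, m), (14, 21, a, n), (14, 21, a, s), (14, 21, a, x), (14, 21, b, r), (14, 21, d, b), (14, 21, s, d), (14, 21, v, q), (14, 21, y, z), (2, 21, a, m), (2, 21, a, n), (2, 21, a, s), (2, 21, a, x), (2, 21, b, r), (2, 21, d, b), (2, 21, s, d), (2, 21, v, q), (2, 21, y, z), (21, 12, s, k), (4, 21, a, m), (4, 21, a, n), (4, 21, a, s), (4, 21, a, x), (4, 21, b, r), (4, 21, d, b), (4, 21, s, d), (4, 21, v, q), (4, 21, y, z), (40, 21, a, m), (40, 21, a, n), (40, 21, a, s), (40, 21, a, x), (40, 21, b, r), (40, 21, d, b), (40, 21, s, d), (40, 21, v, q), (40, 21, y, z), (6, 21, a, m), (6, 21, a, n), (6, 21, a, s), (6, 21, a, x), (6, 21, b, r), (6, 21, d, b), (6, 21, s, d), (6, 21, v, q), (6, 21, y, z)}.
Apply σ_{E ≠ C}; surviving tuples: {(1, 12, s, k), (14, 12, s, k), (14, 21, a, m), (14, 21, a, n), (14, 21, a, s), (14, 21, a, x), (14, 21, b, r), (14, 21, d, b), (14, 21, s, d), (14, 21, v, q), (14, 21, y, z), (2, 21, a, m), (2, 21, a, n), (2, 21, a, s), (2, 21, a, x), (2, 21, b, r), (2, 21, d, b), (2, 21, s, d), (2, 21, v, q), (2, 21, y, z), (21, 12, s, k), (4, 21, a, m), (4, 21, a, n), (4, 21, a, s), (4, 21, a, x), (4, 21, b, r), (4, 21, d, b), (4, 21, s, d), (4, 21, v, q), (4, 21, y, z), (40, 21, a, m), (40, 21, a, n), (40, 21, a, s), (40, 21, a, x), (40, 21, b, r), (40, 21, d, b), (40, 21, s, d), (40, 21, v, q), (40, 21, y, z), (6, 21, a, m), (6, 21, a, n), (6, 21, a, s), (6, 21, a, x), (6, 21, b, r), (6, 21, d, b), (6, 21, s, d), (6, 21, v, q), (6, 21, y, z)}
Projecting to F, G (38 duplicate(s) eliminated): {(a, m), (a, n), (a, s), (a, x), (b, r), (d, b), (s, d), (s, k), (v, q), (y, z)}

{(a, m), (a, n), (a, s), (a, x), (b, r), (d, b), (s, d), (s, k), (v, q), (y, z)}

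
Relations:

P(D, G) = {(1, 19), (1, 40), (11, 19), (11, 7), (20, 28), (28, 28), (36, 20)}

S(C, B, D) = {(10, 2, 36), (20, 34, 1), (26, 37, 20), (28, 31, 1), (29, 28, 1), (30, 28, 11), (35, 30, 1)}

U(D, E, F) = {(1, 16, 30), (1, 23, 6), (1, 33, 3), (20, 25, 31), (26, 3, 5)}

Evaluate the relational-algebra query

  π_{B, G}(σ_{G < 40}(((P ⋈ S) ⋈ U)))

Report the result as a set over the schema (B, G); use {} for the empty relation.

{(28, 19), (30, 19), (31, 19), (34, 19), (37, 28)}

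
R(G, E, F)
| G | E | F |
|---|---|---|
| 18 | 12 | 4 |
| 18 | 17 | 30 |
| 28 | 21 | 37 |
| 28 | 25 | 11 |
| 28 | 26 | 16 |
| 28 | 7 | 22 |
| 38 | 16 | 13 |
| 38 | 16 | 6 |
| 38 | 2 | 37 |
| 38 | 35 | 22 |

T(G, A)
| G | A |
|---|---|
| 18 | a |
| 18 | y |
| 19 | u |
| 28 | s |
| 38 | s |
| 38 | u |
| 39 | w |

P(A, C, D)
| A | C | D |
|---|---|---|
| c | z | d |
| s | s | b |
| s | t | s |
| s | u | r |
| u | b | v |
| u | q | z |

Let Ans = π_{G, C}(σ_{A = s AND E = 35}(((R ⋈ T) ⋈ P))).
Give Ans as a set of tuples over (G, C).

Joining R and T on G yields {(18, 12, 4, a), (18, 12, 4, y), (18, 17, 30, a), (18, 17, 30, y), (28, 21, 37, s), (28, 25, 11, s), (28, 26, 16, s), (28, 7, 22, s), (38, 16, 13, s), (38, 16, 13, u), (38, 16, 6, s), (38, 16, 6, u), (38, 2, 37, s), (38, 2, 37, u), (38, 35, 22, s), (38, 35, 22, u)}.
Joining (R ⋈ T) and P on A yields {(28, 21, 37, s, s, b), (28, 21, 37, s, t, s), (28, 21, 37, s, u, r), (28, 25, 11, s, s, b), (28, 25, 11, s, t, s), (28, 25, 11, s, u, r), (28, 26, 16, s, s, b), (28, 26, 16, s, t, s), (28, 26, 16, s, u, r), (28, 7, 22, s, s, b), (28, 7, 22, s, t, s), (28, 7, 22, s, u, r), (38, 16, 13, s, s, b), (38, 16, 13, s, t, s), (38, 16, 13, s, u, r), (38, 16, 13, u, b, v), (38, 16, 13, u, q, z), (38, 16, 6, s, s, b), (38, 16, 6, s, t, s), (38, 16, 6, s, u, r), (38, 16, 6, u, b, v), (38, 16, 6, u, q, z), (38, 2, 37, s, s, b), (38, 2, 37, s, t, s), (38, 2, 37, s, u, r), (38, 2, 37, u, b, v), (38, 2, 37, u, q, z), (38, 35, 22, s, s, b), (38, 35, 22, s, t, s), (38, 35, 22, s, u, r), (38, 35, 22, u, b, v), (38, 35, 22, u, q, z)}.
Filtering on A = s AND E = 35 leaves {(38, 35, 22, s, s, b), (38, 35, 22, s, t, s), (38, 35, 22, s, u, r)}.
Keep only column(s) G, C: {(38, s), (38, t), (38, u)}

{(38, s), (38, t), (38, u)}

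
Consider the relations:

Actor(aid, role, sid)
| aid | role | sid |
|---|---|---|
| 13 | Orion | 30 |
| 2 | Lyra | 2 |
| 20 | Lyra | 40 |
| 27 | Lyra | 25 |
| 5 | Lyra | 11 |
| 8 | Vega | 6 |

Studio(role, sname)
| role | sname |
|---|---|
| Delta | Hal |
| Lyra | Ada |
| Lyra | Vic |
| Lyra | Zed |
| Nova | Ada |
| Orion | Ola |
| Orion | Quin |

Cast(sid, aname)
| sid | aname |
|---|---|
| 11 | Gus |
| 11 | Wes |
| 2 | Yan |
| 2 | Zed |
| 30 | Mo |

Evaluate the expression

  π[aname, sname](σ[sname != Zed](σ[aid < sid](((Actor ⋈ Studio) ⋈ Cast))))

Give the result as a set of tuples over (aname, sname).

Natural join on role: {(13, Orion, 30, Ola), (13, Orion, 30, Quin), (2, Lyra, 2, Ada), (2, Lyra, 2, Vic), (2, Lyra, 2, Zed), (20, Lyra, 40, Ada), (20, Lyra, 40, Vic), (20, Lyra, 40, Zed), (27, Lyra, 25, Ada), (27, Lyra, 25, Vic), (27, Lyra, 25, Zed), (5, Lyra, 11, Ada), (5, Lyra, 11, Vic), (5, Lyra, 11, Zed)}
Natural join on sid: {(13, Orion, 30, Ola, Mo), (13, Orion, 30, Quin, Mo), (2, Lyra, 2, Ada, Yan), (2, Lyra, 2, Ada, Zed), (2, Lyra, 2, Vic, Yan), (2, Lyra, 2, Vic, Zed), (2, Lyra, 2, Zed, Yan), (2, Lyra, 2, Zed, Zed), (5, Lyra, 11, Ada, Gus), (5, Lyra, 11, Ada, Wes), (5, Lyra, 11, Vic, Gus), (5, Lyra, 11, Vic, Wes), (5, Lyra, 11, Zed, Gus), (5, Lyra, 11, Zed, Wes)}
σ[aid < sid]: keep tuples satisfying aid < sid → {(13, Orion, 30, Ola, Mo), (13, Orion, 30, Quin, Mo), (5, Lyra, 11, Ada, Gus), (5, Lyra, 11, Ada, Wes), (5, Lyra, 11, Vic, Gus), (5, Lyra, 11, Vic, Wes), (5, Lyra, 11, Zed, Gus), (5, Lyra, 11, Zed, Wes)}
σ[sname != Zed]: keep tuples satisfying sname != Zed → {(13, Orion, 30, Ola, Mo), (13, Orion, 30, Quin, Mo), (5, Lyra, 11, Ada, Gus), (5, Lyra, 11, Ada, Wes), (5, Lyra, 11, Vic, Gus), (5, Lyra, 11, Vic, Wes)}
π[aname, sname]: project onto (aname, sname) → {(Gus, Ada), (Gus, Vic), (Mo, Ola), (Mo, Quin), (Wes, Ada), (Wes, Vic)}

{(Gus, Ada), (Gus, Vic), (Mo, Ola), (Mo, Quin), (Wes, Ada), (Wes, Vic)}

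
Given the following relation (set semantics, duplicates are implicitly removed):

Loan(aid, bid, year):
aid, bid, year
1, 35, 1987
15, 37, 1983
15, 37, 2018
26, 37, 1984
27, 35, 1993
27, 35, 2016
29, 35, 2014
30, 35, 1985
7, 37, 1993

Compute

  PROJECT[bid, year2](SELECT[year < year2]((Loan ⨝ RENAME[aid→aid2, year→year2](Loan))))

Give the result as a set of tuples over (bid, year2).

{(35, 1987), (35, 1993), (35, 2014), (35, 2016), (37, 1984), (37, 1993), (37, 2018)}

ρ[aid→aid2, year→year2]: schema becomes (aid2, bid, year2); tuples unchanged.
Loan ⋈ RENAME[aid→aid2, year→year2](Loan) (natural join on bid): {(1, 35, 1987, 1, 1987), (1, 35, 1987, 27, 1993), (1, 35, 1987, 27, 2016), (1, 35, 1987, 29, 2014), (1, 35, 1987, 30, 1985), (15, 37, 1983, 15, 1983), (15, 37, 1983, 15, 2018), (15, 37, 1983, 26, 1984), (15, 37, 1983, 7, 1993), (15, 37, 2018, 15, 1983), (15, 37, 2018, 15, 2018), (15, 37, 2018, 26, 1984), (15, 37, 2018, 7, 1993), (26, 37, 1984, 15, 1983), (26, 37, 1984, 15, 2018), (26, 37, 1984, 26, 1984), (26, 37, 1984, 7, 1993), (27, 35, 1993, 1, 1987), (27, 35, 1993, 27, 1993), (27, 35, 1993, 27, 2016), (27, 35, 1993, 29, 2014), (27, 35, 1993, 30, 1985), (27, 35, 2016, 1, 1987), (27, 35, 2016, 27, 1993), (27, 35, 2016, 27, 2016), (27, 35, 2016, 29, 2014), (27, 35, 2016, 30, 1985), (29, 35, 2014, 1, 1987), (29, 35, 2014, 27, 1993), (29, 35, 2014, 27, 2016), (29, 35, 2014, 29, 2014), (29, 35, 2014, 30, 1985), (30, 35, 1985, 1, 1987), (30, 35, 1985, 27, 1993), (30, 35, 1985, 27, 2016), (30, 35, 1985, 29, 2014), (30, 35, 1985, 30, 1985), (7, 37, 1993, 15, 1983), (7, 37, 1993, 15, 2018), (7, 37, 1993, 26, 1984), (7, 37, 1993, 7, 1993)}
σ[year < year2]: keep tuples satisfying year < year2 → {(1, 35, 1987, 27, 1993), (1, 35, 1987, 27, 2016), (1, 35, 1987, 29, 2014), (15, 37, 1983, 15, 2018), (15, 37, 1983, 26, 1984), (15, 37, 1983, 7, 1993), (26, 37, 1984, 15, 2018), (26, 37, 1984, 7, 1993), (27, 35, 1993, 27, 2016), (27, 35, 1993, 29, 2014), (29, 35, 2014, 27, 2016), (30, 35, 1985, 1, 1987), (30, 35, 1985, 27, 1993), (30, 35, 1985, 27, 2016), (30, 35, 1985, 29, 2014), (7, 37, 1993, 15, 2018)}
π[bid, year2]: project onto (bid, year2) (9 duplicate(s) eliminated) → {(35, 1987), (35, 1993), (35, 2014), (35, 2016), (37, 1984), (37, 1993), (37, 2018)}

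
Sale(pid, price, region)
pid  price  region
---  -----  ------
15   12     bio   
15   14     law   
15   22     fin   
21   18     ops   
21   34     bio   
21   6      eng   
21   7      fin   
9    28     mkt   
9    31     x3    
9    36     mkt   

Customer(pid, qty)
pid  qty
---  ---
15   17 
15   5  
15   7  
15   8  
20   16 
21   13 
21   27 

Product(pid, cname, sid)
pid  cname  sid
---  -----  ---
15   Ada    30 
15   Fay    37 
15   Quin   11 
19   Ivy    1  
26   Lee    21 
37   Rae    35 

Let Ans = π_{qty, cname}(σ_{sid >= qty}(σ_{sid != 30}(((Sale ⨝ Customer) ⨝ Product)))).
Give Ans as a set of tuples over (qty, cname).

Sale ⋈ Customer (natural join on pid): {(15, 12, bio, 17), (15, 12, bio, 5), (15, 12, bio, 7), (15, 12, bio, 8), (15, 14, law, 17), (15, 14, law, 5), (15, 14, law, 7), (15, 14, law, 8), (15, 22, fin, 17), (15, 22, fin, 5), (15, 22, fin, 7), (15, 22, fin, 8), (21, 18, ops, 13), (21, 18, ops, 27), (21, 34, bio, 13), (21, 34, bio, 27), (21, 6, eng, 13), (21, 6, eng, 27), (21, 7, fin, 13), (21, 7, fin, 27)}
(Sale ⨝ Customer) ⋈ Product (natural join on pid): {(15, 12, bio, 17, Ada, 30), (15, 12, bio, 17, Fay, 37), (15, 12, bio, 17, Quin, 11), (15, 12, bio, 5, Ada, 30), (15, 12, bio, 5, Fay, 37), (15, 12, bio, 5, Quin, 11), (15, 12, bio, 7, Ada, 30), (15, 12, bio, 7, Fay, 37), (15, 12, bio, 7, Quin, 11), (15, 12, bio, 8, Ada, 30), (15, 12, bio, 8, Fay, 37), (15, 12, bio, 8, Quin, 11), (15, 14, law, 17, Ada, 30), (15, 14, law, 17, Fay, 37), (15, 14, law, 17, Quin, 11), (15, 14, law, 5, Ada, 30), (15, 14, law, 5, Fay, 37), (15, 14, law, 5, Quin, 11), (15, 14, law, 7, Ada, 30), (15, 14, law, 7, Fay, 37), (15, 14, law, 7, Quin, 11), (15, 14, law, 8, Ada, 30), (15, 14, law, 8, Fay, 37), (15, 14, law, 8, Quin, 11), (15, 22, fin, 17, Ada, 30), (15, 22, fin, 17, Fay, 37), (15, 22, fin, 17, Quin, 11), (15, 22, fin, 5, Ada, 30), (15, 22, fin, 5, Fay, 37), (15, 22, fin, 5, Quin, 11), (15, 22, fin, 7, Ada, 30), (15, 22, fin, 7, Fay, 37), (15, 22, fin, 7, Quin, 11), (15, 22, fin, 8, Ada, 30), (15, 22, fin, 8, Fay, 37), (15, 22, fin, 8, Quin, 11)}
Apply σ_{sid != 30}; surviving tuples: {(15, 12, bio, 17, Fay, 37), (15, 12, bio, 17, Quin, 11), (15, 12, bio, 5, Fay, 37), (15, 12, bio, 5, Quin, 11), (15, 12, bio, 7, Fay, 37), (15, 12, bio, 7, Quin, 11), (15, 12, bio, 8, Fay, 37), (15, 12, bio, 8, Quin, 11), (15, 14, law, 17, Fay, 37), (15, 14, law, 17, Quin, 11), (15, 14, law, 5, Fay, 37), (15, 14, law, 5, Quin, 11), (15, 14, law, 7, Fay, 37), (15, 14, law, 7, Quin, 11), (15, 14, law, 8, Fay, 37), (15, 14, law, 8, Quin, 11), (15, 22, fin, 17, Fay, 37), (15, 22, fin, 17, Quin, 11), (15, 22, fin, 5, Fay, 37), (15, 22, fin, 5, Quin, 11), (15, 22, fin, 7, Fay, 37), (15, 22, fin, 7, Quin, 11), (15, 22, fin, 8, Fay, 37), (15, 22, fin, 8, Quin, 11)}
Apply σ_{sid >= qty}; surviving tuples: {(15, 12, bio, 17, Fay, 37), (15, 12, bio, 5, Fay, 37), (15, 12, bio, 5, Quin, 11), (15, 12, bio, 7, Fay, 37), (15, 12, bio, 7, Quin, 11), (15, 12, bio, 8, Fay, 37), (15, 12, bio, 8, Quin, 11), (15, 14, law, 17, Fay, 37), (15, 14, law, 5, Fay, 37), (15, 14, law, 5, Quin, 11), (15, 14, law, 7, Fay, 37), (15, 14, law, 7, Quin, 11), (15, 14, law, 8, Fay, 37), (15, 14, law, 8, Quin, 11), (15, 22, fin, 17, Fay, 37), (15, 22, fin, 5, Fay, 37), (15, 22, fin, 5, Quin, 11), (15, 22, fin, 7, Fay, 37), (15, 22, fin, 7, Quin, 11), (15, 22, fin, 8, Fay, 37), (15, 22, fin, 8, Quin, 11)}
π_{qty, cname} gives {(17, Fay), (5, Fay), (5, Quin), (7, Fay), (7, Quin), (8, Fay), (8, Quin)} (14 duplicate(s) eliminated).

{(17, Fay), (5, Fay), (5, Quin), (7, Fay), (7, Quin), (8, Fay), (8, Quin)}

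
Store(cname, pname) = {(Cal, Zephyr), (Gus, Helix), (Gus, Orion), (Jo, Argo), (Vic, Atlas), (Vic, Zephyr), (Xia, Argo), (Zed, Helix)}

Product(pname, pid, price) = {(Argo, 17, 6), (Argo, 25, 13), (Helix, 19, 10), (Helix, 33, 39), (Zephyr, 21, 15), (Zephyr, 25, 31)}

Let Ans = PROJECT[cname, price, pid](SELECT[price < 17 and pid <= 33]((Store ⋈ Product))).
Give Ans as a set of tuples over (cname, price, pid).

Store ⋈ Product (natural join on pname): {(Cal, Zephyr, 21, 15), (Cal, Zephyr, 25, 31), (Gus, Helix, 19, 10), (Gus, Helix, 33, 39), (Jo, Argo, 17, 6), (Jo, Argo, 25, 13), (Vic, Zephyr, 21, 15), (Vic, Zephyr, 25, 31), (Xia, Argo, 17, 6), (Xia, Argo, 25, 13), (Zed, Helix, 19, 10), (Zed, Helix, 33, 39)}
σ[price < 17 and pid <= 33]: keep tuples satisfying price < 17 and pid <= 33 → {(Cal, Zephyr, 21, 15), (Gus, Helix, 19, 10), (Jo, Argo, 17, 6), (Jo, Argo, 25, 13), (Vic, Zephyr, 21, 15), (Xia, Argo, 17, 6), (Xia, Argo, 25, 13), (Zed, Helix, 19, 10)}
Projecting to cname, price, pid: {(Cal, 15, 21), (Gus, 10, 19), (Jo, 13, 25), (Jo, 6, 17), (Vic, 15, 21), (Xia, 13, 25), (Xia, 6, 17), (Zed, 10, 19)}

{(Cal, 15, 21), (Gus, 10, 19), (Jo, 13, 25), (Jo, 6, 17), (Vic, 15, 21), (Xia, 13, 25), (Xia, 6, 17), (Zed, 10, 19)}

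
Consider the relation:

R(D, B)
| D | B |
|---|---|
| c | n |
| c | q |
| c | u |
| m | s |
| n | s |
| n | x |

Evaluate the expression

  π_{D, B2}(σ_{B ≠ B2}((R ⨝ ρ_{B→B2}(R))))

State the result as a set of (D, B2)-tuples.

ρ[B→B2]: schema becomes (D, B2); tuples unchanged.
R ⋈ ρ_{B→B2}(R) (natural join on D): {(c, n, n), (c, n, q), (c, n, u), (c, q, n), (c, q, q), (c, q, u), (c, u, n), (c, u, q), (c, u, u), (m, s, s), (n, s, s), (n, s, x), (n, x, s), (n, x, x)}
σ[B ≠ B2]: keep tuples satisfying B ≠ B2 → {(c, n, q), (c, n, u), (c, q, n), (c, q, u), (c, u, n), (c, u, q), (n, s, x), (n, x, s)}
π_{D, B2} gives {(c, n), (c, q), (c, u), (n, s), (n, x)} (3 duplicate(s) eliminated).

{(c, n), (c, q), (c, u), (n, s), (n, x)}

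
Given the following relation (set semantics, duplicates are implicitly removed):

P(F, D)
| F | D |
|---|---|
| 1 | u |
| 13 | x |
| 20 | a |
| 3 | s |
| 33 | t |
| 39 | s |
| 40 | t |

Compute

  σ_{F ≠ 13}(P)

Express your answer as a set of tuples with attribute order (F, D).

{(1, u), (20, a), (3, s), (33, t), (39, s), (40, t)}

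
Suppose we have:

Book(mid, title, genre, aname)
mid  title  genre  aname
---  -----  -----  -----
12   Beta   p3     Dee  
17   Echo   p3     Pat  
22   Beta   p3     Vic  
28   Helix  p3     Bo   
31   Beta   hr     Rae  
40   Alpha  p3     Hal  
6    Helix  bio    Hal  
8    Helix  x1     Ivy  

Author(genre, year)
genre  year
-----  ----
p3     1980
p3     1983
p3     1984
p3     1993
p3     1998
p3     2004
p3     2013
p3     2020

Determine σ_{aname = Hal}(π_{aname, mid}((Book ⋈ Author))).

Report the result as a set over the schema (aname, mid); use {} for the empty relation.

{(Hal, 40)}

Joining Book and Author on genre yields {(12, Beta, p3, Dee, 1980), (12, Beta, p3, Dee, 1983), (12, Beta, p3, Dee, 1984), (12, Beta, p3, Dee, 1993), (12, Beta, p3, Dee, 1998), (12, Beta, p3, Dee, 2004), (12, Beta, p3, Dee, 2013), (12, Beta, p3, Dee, 2020), (17, Echo, p3, Pat, 1980), (17, Echo, p3, Pat, 1983), (17, Echo, p3, Pat, 1984), (17, Echo, p3, Pat, 1993), (17, Echo, p3, Pat, 1998), (17, Echo, p3, Pat, 2004), (17, Echo, p3, Pat, 2013), (17, Echo, p3, Pat, 2020), (22, Beta, p3, Vic, 1980), (22, Beta, p3, Vic, 1983), (22, Beta, p3, Vic, 1984), (22, Beta, p3, Vic, 1993), (22, Beta, p3, Vic, 1998), (22, Beta, p3, Vic, 2004), (22, Beta, p3, Vic, 2013), (22, Beta, p3, Vic, 2020), (28, Helix, p3, Bo, 1980), (28, Helix, p3, Bo, 1983), (28, Helix, p3, Bo, 1984), (28, Helix, p3, Bo, 1993), (28, Helix, p3, Bo, 1998), (28, Helix, p3, Bo, 2004), (28, Helix, p3, Bo, 2013), (28, Helix, p3, Bo, 2020), (40, Alpha, p3, Hal, 1980), (40, Alpha, p3, Hal, 1983), (40, Alpha, p3, Hal, 1984), (40, Alpha, p3, Hal, 1993), (40, Alpha, p3, Hal, 1998), (40, Alpha, p3, Hal, 2004), (40, Alpha, p3, Hal, 2013), (40, Alpha, p3, Hal, 2020)}.
π[aname, mid]: project onto (aname, mid) (35 duplicate(s) eliminated) → {(Bo, 28), (Dee, 12), (Hal, 40), (Pat, 17), (Vic, 22)}
Selection aname = Hal: {(Hal, 40)}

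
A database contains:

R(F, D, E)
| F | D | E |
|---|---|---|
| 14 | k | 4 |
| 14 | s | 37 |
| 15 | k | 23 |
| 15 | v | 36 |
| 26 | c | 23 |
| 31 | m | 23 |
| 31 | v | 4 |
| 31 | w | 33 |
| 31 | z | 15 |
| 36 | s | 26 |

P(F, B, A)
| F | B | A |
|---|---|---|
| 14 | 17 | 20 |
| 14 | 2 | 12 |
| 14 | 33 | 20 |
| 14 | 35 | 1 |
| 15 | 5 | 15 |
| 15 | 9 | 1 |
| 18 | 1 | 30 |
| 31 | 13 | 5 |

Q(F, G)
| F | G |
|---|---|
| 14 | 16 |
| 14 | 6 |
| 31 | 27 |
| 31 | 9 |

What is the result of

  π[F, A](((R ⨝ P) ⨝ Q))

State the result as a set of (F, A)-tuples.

Natural join on F: {(14, k, 4, 17, 20), (14, k, 4, 2, 12), (14, k, 4, 33, 20), (14, k, 4, 35, 1), (14, s, 37, 17, 20), (14, s, 37, 2, 12), (14, s, 37, 33, 20), (14, s, 37, 35, 1), (15, k, 23, 5, 15), (15, k, 23, 9, 1), (15, v, 36, 5, 15), (15, v, 36, 9, 1), (31, m, 23, 13, 5), (31, v, 4, 13, 5), (31, w, 33, 13, 5), (31, z, 15, 13, 5)}
Natural join on F: {(14, k, 4, 17, 20, 16), (14, k, 4, 17, 20, 6), (14, k, 4, 2, 12, 16), (14, k, 4, 2, 12, 6), (14, k, 4, 33, 20, 16), (14, k, 4, 33, 20, 6), (14, k, 4, 35, 1, 16), (14, k, 4, 35, 1, 6), (14, s, 37, 17, 20, 16), (14, s, 37, 17, 20, 6), (14, s, 37, 2, 12, 16), (14, s, 37, 2, 12, 6), (14, s, 37, 33, 20, 16), (14, s, 37, 33, 20, 6), (14, s, 37, 35, 1, 16), (14, s, 37, 35, 1, 6), (31, m, 23, 13, 5, 27), (31, m, 23, 13, 5, 9), (31, v, 4, 13, 5, 27), (31, v, 4, 13, 5, 9), (31, w, 33, 13, 5, 27), (31, w, 33, 13, 5, 9), (31, z, 15, 13, 5, 27), (31, z, 15, 13, 5, 9)}
Keep only column(s) F, A (20 duplicate(s) eliminated): {(14, 1), (14, 12), (14, 20), (31, 5)}

{(14, 1), (14, 12), (14, 20), (31, 5)}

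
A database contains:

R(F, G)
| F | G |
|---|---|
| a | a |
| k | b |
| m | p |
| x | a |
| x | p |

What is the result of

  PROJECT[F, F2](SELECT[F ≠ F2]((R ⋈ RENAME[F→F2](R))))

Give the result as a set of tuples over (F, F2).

ρ[F→F2]: schema becomes (F2, G); tuples unchanged.
Natural join on G: {(a, a, a), (a, a, x), (k, b, k), (m, p, m), (m, p, x), (x, a, a), (x, a, x), (x, p, m), (x, p, x)}
Selection F ≠ F2: {(a, a, x), (m, p, x), (x, a, a), (x, p, m)}
Keep only column(s) F, F2: {(a, x), (m, x), (x, a), (x, m)}

{(a, x), (m, x), (x, a), (x, m)}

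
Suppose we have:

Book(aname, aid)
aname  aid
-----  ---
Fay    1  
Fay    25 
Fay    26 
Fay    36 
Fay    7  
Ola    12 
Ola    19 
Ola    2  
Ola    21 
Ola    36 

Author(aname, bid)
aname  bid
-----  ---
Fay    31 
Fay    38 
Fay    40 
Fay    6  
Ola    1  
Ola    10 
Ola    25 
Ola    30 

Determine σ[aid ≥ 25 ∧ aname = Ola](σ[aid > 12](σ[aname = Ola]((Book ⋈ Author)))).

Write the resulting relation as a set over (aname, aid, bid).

{(Ola, 36, 1), (Ola, 36, 10), (Ola, 36, 25), (Ola, 36, 30)}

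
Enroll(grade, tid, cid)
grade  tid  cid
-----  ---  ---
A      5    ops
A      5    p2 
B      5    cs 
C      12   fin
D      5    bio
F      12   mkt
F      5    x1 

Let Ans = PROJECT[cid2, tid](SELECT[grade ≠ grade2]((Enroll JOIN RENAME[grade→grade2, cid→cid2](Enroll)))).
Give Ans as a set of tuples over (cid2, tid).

{(bio, 5), (cs, 5), (fin, 12), (mkt, 12), (ops, 5), (p2, 5), (x1, 5)}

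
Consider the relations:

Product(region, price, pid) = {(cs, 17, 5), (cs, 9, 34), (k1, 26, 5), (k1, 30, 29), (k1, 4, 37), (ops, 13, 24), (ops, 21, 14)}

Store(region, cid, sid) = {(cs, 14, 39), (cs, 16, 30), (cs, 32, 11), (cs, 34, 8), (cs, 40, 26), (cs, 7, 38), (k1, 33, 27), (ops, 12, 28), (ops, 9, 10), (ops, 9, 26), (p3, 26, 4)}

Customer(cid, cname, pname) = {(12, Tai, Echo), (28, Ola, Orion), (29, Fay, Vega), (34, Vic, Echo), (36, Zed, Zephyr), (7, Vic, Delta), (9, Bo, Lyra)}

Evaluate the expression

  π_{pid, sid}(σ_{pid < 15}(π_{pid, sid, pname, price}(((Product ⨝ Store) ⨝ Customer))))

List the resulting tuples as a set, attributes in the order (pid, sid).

{(14, 10), (14, 26), (14, 28), (5, 38), (5, 8)}

Product ⋈ Store (natural join on region): {(cs, 17, 5, 14, 39), (cs, 17, 5, 16, 30), (cs, 17, 5, 32, 11), (cs, 17, 5, 34, 8), (cs, 17, 5, 40, 26), (cs, 17, 5, 7, 38), (cs, 9, 34, 14, 39), (cs, 9, 34, 16, 30), (cs, 9, 34, 32, 11), (cs, 9, 34, 34, 8), (cs, 9, 34, 40, 26), (cs, 9, 34, 7, 38), (k1, 26, 5, 33, 27), (k1, 30, 29, 33, 27), (k1, 4, 37, 33, 27), (ops, 13, 24, 12, 28), (ops, 13, 24, 9, 10), (ops, 13, 24, 9, 26), (ops, 21, 14, 12, 28), (ops, 21, 14, 9, 10), (ops, 21, 14, 9, 26)}
(Product ⨝ Store) ⋈ Customer (natural join on cid): {(cs, 17, 5, 34, 8, Vic, Echo), (cs, 17, 5, 7, 38, Vic, Delta), (cs, 9, 34, 34, 8, Vic, Echo), (cs, 9, 34, 7, 38, Vic, Delta), (ops, 13, 24, 12, 28, Tai, Echo), (ops, 13, 24, 9, 10, Bo, Lyra), (ops, 13, 24, 9, 26, Bo, Lyra), (ops, 21, 14, 12, 28, Tai, Echo), (ops, 21, 14, 9, 10, Bo, Lyra), (ops, 21, 14, 9, 26, Bo, Lyra)}
π[pid, sid, pname, price]: project onto (pid, sid, pname, price) → {(14, 10, Lyra, 21), (14, 26, Lyra, 21), (14, 28, Echo, 21), (24, 10, Lyra, 13), (24, 26, Lyra, 13), (24, 28, Echo, 13), (34, 38, Delta, 9), (34, 8, Echo, 9), (5, 38, Delta, 17), (5, 8, Echo, 17)}
Apply σ_{pid < 15}; surviving tuples: {(14, 10, Lyra, 21), (14, 26, Lyra, 21), (14, 28, Echo, 21), (5, 38, Delta, 17), (5, 8, Echo, 17)}
π[pid, sid]: project onto (pid, sid) → {(14, 10), (14, 26), (14, 28), (5, 38), (5, 8)}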